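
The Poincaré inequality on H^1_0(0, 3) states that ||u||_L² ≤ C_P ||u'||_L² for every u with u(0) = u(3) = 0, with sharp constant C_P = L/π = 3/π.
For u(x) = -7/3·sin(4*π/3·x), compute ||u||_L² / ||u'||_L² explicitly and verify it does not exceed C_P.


||u||_L² / ||u'||_L² = 3/(4*π) < C_P = 3/π.

u(x) = -7/3·sin(4*π/3·x), so u'(x) = -28*π*cos(4*π*x/3)/9.
Writing u(x) = A·sin(kπx/L) with A = -7/3 and k = 4, use ∫_0^L sin²(kπx/L) dx = L/2 and ∫_0^L cos²(kπx/L) dx = L/2.
u² = 49/9·sin²(4*π/3·x) and (u')² = 784*π^2/81·cos²(4*π/3·x), and each of sin², cos² integrates to L/2 = 3/2 over (0, 3).
∫_0^3 u² dx = 49/6, so ||u||_L² = 7*sqrt(6)/6.
∫_0^3 (u')² dx = 392*π^2/27, so ||u'||_L² = 14*sqrt(6)*π/9.
Ratio ||u||_L² / ||u'||_L² = 3/(4*π).
Sharp Poincaré constant on H^1_0(0, 3) is C_P = L/π = 3/π, achieved by sin(π/3·x).
This is the k = 4 harmonic; the ratio L/(kπ) is strictly less than C_P = L/π, consistent with the sharp inequality ||u||_L² ≤ C_P ||u'||_L².


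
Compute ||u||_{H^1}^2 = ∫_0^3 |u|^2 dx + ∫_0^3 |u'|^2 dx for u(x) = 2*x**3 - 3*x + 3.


||u||_{H^1}^2 = 83619/35

The H^1 norm (squared) on an interval (0, L) is
  ||u||_{H^1}^2 = ∫_0^L u(x)^2 dx + ∫_0^L u'(x)^2 dx.
Compute u'(x) = 6*x**2 - 3.
Then u(x)^2 = 4*x**6 - 12*x**4 + 12*x**3 + 9*x**2 - 18*x + 9 and u'(x)^2 = 36*x**4 - 36*x**2 + 9.
Integrate each monomial from 0 to 3 using ∫_0^3 c·x^n dx = c·3^(n+1)/(n+1):
  ∫_0^3 u(x)^2 dx = ∫_0^3 (4*x^6 - 12*x^4 + 12*x^3 + 9*x^2 - 18*x + 9) dx. Term by term:
    ∫_0^3 4*x^6 dx = 8748/7;  ∫_0^3 -12*x^4 dx = -2916/5;  ∫_0^3 12*x^3 dx = 243;
    ∫_0^3 9*x^2 dx = 81;  ∫_0^3 -18*x dx = -81;  ∫_0^3 9 dx = 27.
  Sum: 8748/7 − 2916/5 + 243 + 81 − 81 + 27 = 32778/35.
  ∫_0^3 u'(x)^2 dx = ∫_0^3 (36*x^4 - 36*x^2 + 9) dx. Term by term:
    ∫_0^3 36*x^4 dx = 8748/5;  ∫_0^3 -36*x^2 dx = -324;  ∫_0^3 9 dx = 27.
  Sum: 8748/5 − 324 + 27 = 7263/5.
Adding: ||u||_{H^1}^2 = 32778/35 + 7263/5 = 83619/35.


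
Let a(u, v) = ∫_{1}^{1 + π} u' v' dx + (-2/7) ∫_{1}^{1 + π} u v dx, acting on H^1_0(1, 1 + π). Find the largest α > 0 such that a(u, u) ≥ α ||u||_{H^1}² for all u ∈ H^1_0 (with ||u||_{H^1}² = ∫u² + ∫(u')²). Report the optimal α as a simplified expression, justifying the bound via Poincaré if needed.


α = 5/14

Coercivity of a(·,·) on H^1_0(1, 1 + π) means a(u, u) ≥ α ||u||_{H^1}² for every u ∈ H^1_0.
The interval has length L = π, and Poincaré/coercivity depend only on L. Here a(u, u) = ∫(u')² + (-2/7)·∫u².
Here c = -2/7 < 0 with |c| < (π/L)² = 1, so coercivity still holds. The condition a(u,u) ≥ α||u||_{H^1}² reads (1−α)∫(u')² ≥ (α−c)∫u². Any admissible α is ≤ 1 (rapidly oscillating u have ∫u²/∫(u')² → 0), and α = 1 would force 0 ≥ (1−c)∫u², impossible since c < 1; so 1−α > 0. By the sharp Poincaré inequality on H^1_0 of an interval of length L, ∫(u')² ≥ (π/L)²∫u² with equality for the first sine mode sin(π(x−x₀)/L) (x₀ the left endpoint), so the inequality holds for all u iff (1−α)(π/L)² ≥ α − c, i.e. α ≤ ((π/L)² + c)/((π/L)² + 1) = (1 + c(L/π)²)/(1 + (L/π)²). (Direct route, valid since c ≤ 0: Poincaré gives c∫u² ≥ c(L/π)²∫(u')², so a(u,u) ≥ (1 + c(L/π)²)∫(u')², while ||u||_{H^1}² ≤ (1 + (L/π)²)∫(u')²; dividing yields the same α.) With (π/L)² = 1 and c = -2/7, the largest admissible constant is α = ((π/L)² + c)/((π/L)² + 1).
Simplifying, α = 5/14.


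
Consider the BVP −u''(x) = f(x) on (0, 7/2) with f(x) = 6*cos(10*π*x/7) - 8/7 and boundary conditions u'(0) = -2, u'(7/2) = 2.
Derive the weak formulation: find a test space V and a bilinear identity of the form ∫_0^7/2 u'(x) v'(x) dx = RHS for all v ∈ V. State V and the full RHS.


V = H^1(0, 7/2) (v unrestricted at boundary; u is determined up to an additive constant); weak form: ∫_0^7/2 u'v' dx = ∫_0^7/2 (6*cos(10*π*x/7) - 8/7) v dx + 2·v(7/2) + 2·v(0) for all v ∈ V.

Multiply both sides by a test function v and integrate from 0 to 7/2:
  ∫_0^7/2 −u''(x) v(x) dx = ∫_0^7/2 f(x) v(x) dx.
Integrate the LHS by parts once:
  ∫_0^7/2 −u'' v dx = −[u'(x) v(x)]_0^7/2 + ∫_0^7/2 u'(x) v'(x) dx.
Thus ∫_0^7/2 u'(x) v'(x) dx = ∫_0^7/2 f(x) v(x) dx + [u'(x) v(x)]_0^7/2.
Choose V so that boundary terms are either known or forced to vanish.
u has inhomogeneous Neumann u'(0) = -2, u'(7/2) = 2. [u' v]_0^7/2 = (2)·v(7/2) − (-2)·v(0) = 2·v(7/2) + 2·v(0). Take V = H^1(0, 7/2); boundary term becomes part of RHS.
Weak formulation: find u (satisfying any essential BC) such that ∫_0^7/2 u'(x) v'(x) dx = ∫_0^7/2 f v dx + 2·v(7/2) + 2·v(0) for all v ∈ V (Neumann data are natural BCs: they enter the RHS as boundary terms).
Substituting f(x) = 6*cos(10*π*x/7) - 8/7, the right-hand side is ∫_0^7/2 (6*cos(10*π*x/7) - 8/7) v dx + 2·v(7/2) + 2·v(0).
Compatibility check (pure Neumann): taking v ≡ 1 ∈ V gives 0 = ∫_0^7/2 f dx + (2) − (-2), i.e. ∫_0^7/2 f dx must equal u'(0) − u'(7/2) = -4. Indeed ∫_0^7/2 (6*cos(10*π*x/7) - 8/7) dx = -4, so the data are compatible. The solution is then unique only up to an additive constant (fix it e.g. by requiring ∫_0^7/2 u dx = 0).


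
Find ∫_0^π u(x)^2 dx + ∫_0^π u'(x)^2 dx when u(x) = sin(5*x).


||u||_{H^1(0,π)}^2 = 13*π

u'(x) = 5*cos(5*x).
Expand u² and (u')² and integrate term by term on (0, π), using: for integers n ≥ 1, ∫_0^π sin²(nx) dx = ∫_0^π cos²(nx) dx = π/2; for n ≠ n', ∫_0^π sin(nx)sin(n'x) dx = ∫_0^π cos(nx)cos(n'x) dx = 0; and by product-to-sum, ∫_0^π sin(nx)cos(n'x) dx = ½∫_0^π [sin((n+n')x) + sin((n−n')x)] dx, which is 0 when n+n' is even and 2n/(n²−n'²) when n+n' is odd (it need not vanish on (0, π)).
  u² squared terms: (1)²·∫sin(5x)² dx = 1·π/2 = π/2.
  So ∫_0^π u² dx = π/2.
  (u')² squared terms: (5)²·∫cos(5x)² dx = 25·π/2 = 25*π/2.
  So ∫_0^π (u')² dx = 25*π/2.
||u||_{H^1}^2 = (π/2) + (25*π/2) = 13*π.


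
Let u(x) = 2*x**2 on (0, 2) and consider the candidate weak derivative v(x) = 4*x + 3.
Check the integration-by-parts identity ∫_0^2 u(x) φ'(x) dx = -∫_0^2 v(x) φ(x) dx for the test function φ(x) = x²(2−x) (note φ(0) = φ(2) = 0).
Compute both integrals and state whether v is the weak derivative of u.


LHS = -32/5, RHS = -52/5. No, v is not the weak derivative of u.

u(x) = 2*x**2, classical derivative u'(x) = 4*x.
φ(x) = x²(2−x), so φ'(x) = x*(4 - 3*x).
Note φ(0) = φ(2) = 0, so the boundary term u·φ vanishes.
LHS = ∫_0^2 u(x) φ'(x) dx = ∫_0^2 (-6*x^4 + 8*x^3) dx. Term by term:
  ∫_0^2 -6*x^4 dx = -192/5;  ∫_0^2 8*x^3 dx = 32.
Sum: -192/5 + 32 = -32/5.
So LHS = -32/5.
∫_0^2 v(x) φ(x) dx = ∫_0^2 (-4*x^4 + 5*x^3 + 6*x^2) dx. Term by term:
  ∫_0^2 -4*x^4 dx = -128/5;  ∫_0^2 5*x^3 dx = 20;  ∫_0^2 6*x^2 dx = 16.
Sum: -128/5 + 20 + 16 = 52/5.
So RHS = -∫_0^2 v(x) φ(x) dx = -52/5.
LHS − RHS = 4 ≠ 0, so the identity fails.
(For a valid weak derivative the identity must hold for EVERY test function, in particular this one. The failure shows v is NOT the weak derivative of u.)
Correct weak derivative would be u'(x) = 4*x.


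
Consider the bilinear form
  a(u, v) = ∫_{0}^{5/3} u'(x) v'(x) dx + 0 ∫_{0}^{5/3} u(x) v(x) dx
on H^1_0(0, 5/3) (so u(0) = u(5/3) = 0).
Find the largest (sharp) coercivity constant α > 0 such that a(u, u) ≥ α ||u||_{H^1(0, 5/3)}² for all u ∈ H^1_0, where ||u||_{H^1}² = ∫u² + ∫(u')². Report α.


α = 9*π^2/(25 + 9*π^2)

Coercivity of a(·,·) on H^1_0(0, 5/3) means a(u, u) ≥ α ||u||_{H^1}² for every u ∈ H^1_0.
The interval has length L = 5/3, and Poincaré/coercivity depend only on L. Here a(u, u) = ∫(u')² + (0)·∫u².
Here c = 0, so a(u,u) = ∫(u')² alone. The condition a(u,u) ≥ α||u||_{H^1}² reads (1−α)∫(u')² ≥ (α−c)∫u². Any admissible α is ≤ 1 (rapidly oscillating u have ∫u²/∫(u')² → 0), and α = 1 would force 0 ≥ (1−c)∫u², impossible since c < 1; so 1−α > 0. By the sharp Poincaré inequality on H^1_0 of an interval of length L, ∫(u')² ≥ (π/L)²∫u² with equality for the first sine mode sin(π(x−x₀)/L) (x₀ the left endpoint), so the inequality holds for all u iff (1−α)(π/L)² ≥ α − c, i.e. α ≤ ((π/L)² + c)/((π/L)² + 1) = (1 + c(L/π)²)/(1 + (L/π)²). (Direct route, valid since c ≤ 0: Poincaré gives c∫u² ≥ c(L/π)²∫(u')², so a(u,u) ≥ (1 + c(L/π)²)∫(u')², while ||u||_{H^1}² ≤ (1 + (L/π)²)∫(u')²; dividing yields the same α.) With (π/L)² = 9*π^2/25 and c = 0, the largest admissible constant is α = ((π/L)² + c)/((π/L)² + 1).
Simplifying, α = 9*π^2/(25 + 9*π^2).


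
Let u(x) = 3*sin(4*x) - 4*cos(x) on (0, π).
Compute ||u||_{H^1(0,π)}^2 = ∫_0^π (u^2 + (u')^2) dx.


||u||_{H^1(0,π)}^2 = -128/5 + 185*π/2

u'(x) = 4*sin(x) + 12*cos(4*x).
Expand u² and (u')² and integrate term by term on (0, π), using: for integers n ≥ 1, ∫_0^π sin²(nx) dx = ∫_0^π cos²(nx) dx = π/2; for n ≠ n', ∫_0^π sin(nx)sin(n'x) dx = ∫_0^π cos(nx)cos(n'x) dx = 0; and by product-to-sum, ∫_0^π sin(nx)cos(n'x) dx = ½∫_0^π [sin((n+n')x) + sin((n−n')x)] dx, which is 0 when n+n' is even and 2n/(n²−n'²) when n+n' is odd (it need not vanish on (0, π)).
  u² squared terms: (-4)²·∫cos(x)² dx = 16·π/2 = 8*π;  (3)²·∫sin(4x)² dx = 9·π/2 = 9*π/2.
  u² cross terms: 2·(-4)·(3)·∫cos(x)·sin(4x) dx = -24·(8/15) = -64/5.
  So ∫_0^π u² dx = 8*π + 9*π/2 − 64/5 = -64/5 + 25*π/2.
  (u')² squared terms: (4)²·∫sin(x)² dx = 16·π/2 = 8*π;  (12)²·∫cos(4x)² dx = 144·π/2 = 72*π.
  (u')² cross terms: 2·(4)·(12)·∫sin(x)·cos(4x) dx = 96·(-2/15) = -64/5.
  So ∫_0^π (u')² dx = 8*π + 72*π − 64/5 = -64/5 + 80*π.
||u||_{H^1}^2 = (-64/5 + 25*π/2) + (-64/5 + 80*π) = -128/5 + 185*π/2.


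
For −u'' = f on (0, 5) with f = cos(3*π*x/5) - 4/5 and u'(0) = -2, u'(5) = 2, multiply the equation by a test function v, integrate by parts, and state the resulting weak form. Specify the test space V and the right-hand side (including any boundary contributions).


V = H^1(0, 5) (v unrestricted at boundary; u is determined up to an additive constant); weak form: ∫_0^5 u'v' dx = ∫_0^5 (cos(3*π*x/5) - 4/5) v dx + 2·v(5) + 2·v(0) for all v ∈ V.

Multiply both sides by a test function v and integrate from 0 to 5:
  ∫_0^5 −u''(x) v(x) dx = ∫_0^5 f(x) v(x) dx.
Integrate the LHS by parts once:
  ∫_0^5 −u'' v dx = −[u'(x) v(x)]_0^5 + ∫_0^5 u'(x) v'(x) dx.
Thus ∫_0^5 u'(x) v'(x) dx = ∫_0^5 f(x) v(x) dx + [u'(x) v(x)]_0^5.
Choose V so that boundary terms are either known or forced to vanish.
u has inhomogeneous Neumann u'(0) = -2, u'(5) = 2. [u' v]_0^5 = (2)·v(5) − (-2)·v(0) = 2·v(5) + 2·v(0). Take V = H^1(0, 5); boundary term becomes part of RHS.
Weak formulation: find u (satisfying any essential BC) such that ∫_0^5 u'(x) v'(x) dx = ∫_0^5 f v dx + 2·v(5) + 2·v(0) for all v ∈ V (Neumann data are natural BCs: they enter the RHS as boundary terms).
Substituting f(x) = cos(3*π*x/5) - 4/5, the right-hand side is ∫_0^5 (cos(3*π*x/5) - 4/5) v dx + 2·v(5) + 2·v(0).
Compatibility check (pure Neumann): taking v ≡ 1 ∈ V gives 0 = ∫_0^5 f dx + (2) − (-2), i.e. ∫_0^5 f dx must equal u'(0) − u'(5) = -4. Indeed ∫_0^5 (cos(3*π*x/5) - 4/5) dx = -4, so the data are compatible. The solution is then unique only up to an additive constant (fix it e.g. by requiring ∫_0^5 u dx = 0).


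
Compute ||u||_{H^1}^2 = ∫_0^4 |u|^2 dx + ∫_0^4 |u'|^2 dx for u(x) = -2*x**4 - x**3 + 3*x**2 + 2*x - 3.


||u||_{H^1}^2 = 17599852/63

The H^1 norm (squared) on an interval (0, L) is
  ||u||_{H^1}^2 = ∫_0^L u(x)^2 dx + ∫_0^L u'(x)^2 dx.
Compute u'(x) = -8*x**3 - 3*x**2 + 6*x + 2.
Then u(x)^2 = 4*x**8 + 4*x**7 - 11*x**6 - 14*x**5 + 17*x**4 + 18*x**3 - 14*x**2 - 12*x + 9 and u'(x)^2 = 64*x**6 + 48*x**5 - 87*x**4 - 68*x**3 + 24*x**2 + 24*x + 4.
Integrate each monomial from 0 to 4 using ∫_0^4 c·x^n dx = c·4^(n+1)/(n+1):
  ∫_0^4 u(x)^2 dx = ∫_0^4 (4*x^8 + 4*x^7 - 11*x^6 - 14*x^5 + 17*x^4 + 18*x^3 - 14*x^2 - 12*x + 9) dx. Term by term:
    ∫_0^4 4*x^8 dx = 1048576/9;  ∫_0^4 4*x^7 dx = 32768;  ∫_0^4 -11*x^6 dx = -180224/7;
    ∫_0^4 -14*x^5 dx = -28672/3;  ∫_0^4 17*x^4 dx = 17408/5;  ∫_0^4 18*x^3 dx = 1152;
    ∫_0^4 -14*x^2 dx = -896/3;  ∫_0^4 -12*x dx = -96;  ∫_0^4 9 dx = 36.
  Sum: 1048576/9 + 32768 − 180224/7 − 28672/3 + 17408/5 + 1152 − 896/3 − 96 + 36 = 37248044/315.
  ∫_0^4 u'(x)^2 dx = ∫_0^4 (64*x^6 + 48*x^5 - 87*x^4 - 68*x^3 + 24*x^2 + 24*x + 4) dx. Term by term:
    ∫_0^4 64*x^6 dx = 1048576/7;  ∫_0^4 48*x^5 dx = 32768;  ∫_0^4 -87*x^4 dx = -89088/5;
    ∫_0^4 -68*x^3 dx = -4352;  ∫_0^4 24*x^2 dx = 512;  ∫_0^4 24*x dx = 192;
    ∫_0^4 4 dx = 16.
  Sum: 1048576/7 + 32768 − 89088/5 − 4352 + 512 + 192 + 16 = 5639024/35.
Adding: ||u||_{H^1}^2 = 37248044/315 + 5639024/35 = 17599852/63.


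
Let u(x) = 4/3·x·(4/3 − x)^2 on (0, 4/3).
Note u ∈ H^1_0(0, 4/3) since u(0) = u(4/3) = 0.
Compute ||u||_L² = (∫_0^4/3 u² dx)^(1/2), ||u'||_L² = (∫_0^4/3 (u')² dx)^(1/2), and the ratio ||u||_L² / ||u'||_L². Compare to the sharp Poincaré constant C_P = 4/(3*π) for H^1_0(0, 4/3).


||u||_L² / ||u'||_L² = 2*sqrt(14)/21 < C_P = 4/(3*π).

u(x) = 4/3·x·(4/3 − x)^2, so u'(x) = 4*x^2 - 64*x/9 + 64/27.
u(x) = 4/3·x·(4/3 − x)^2 vanishes at x = 0 and x = 4/3, so u ∈ H^1_0(0, 4/3). Differentiate via the product rule and integrate the resulting polynomials term by term.
  ∫_0^4/3 u² dx = ∫_0^4/3 (16*x^6/9 - 256*x^5/27 + 512*x^4/27 - 4096*x^3/243 + 4096*x^2/729) dx. Term by term:
    ∫_0^4/3 16*x^6/9 dx = 262144/137781;  ∫_0^4/3 -256*x^5/27 dx = -524288/59049;  ∫_0^4/3 512*x^4/27 dx = 524288/32805;
    ∫_0^4/3 -4096*x^3/243 dx = -262144/19683;  ∫_0^4/3 4096*x^2/729 dx = 262144/59049.
  Sum: 262144/137781 − 524288/59049 + 524288/32805 − 262144/19683 + 262144/59049 = 262144/2066715.
  ∫_0^4/3 (u')² dx = ∫_0^4/3 (16*x^4 - 512*x^3/9 + 5632*x^2/81 - 8192*x/243 + 4096/729) dx. Term by term:
    ∫_0^4/3 16*x^4 dx = 16384/1215;  ∫_0^4/3 -512*x^3/9 dx = -32768/729;  ∫_0^4/3 5632*x^2/81 dx = 360448/6561;
    ∫_0^4/3 -8192*x/243 dx = -65536/2187;  ∫_0^4/3 4096/729 dx = 16384/2187.
  Sum: 16384/1215 − 32768/729 + 360448/6561 − 65536/2187 + 16384/2187 = 32768/32805.
∫_0^4/3 u² dx = 262144/2066715, so ||u||_L² = 512*sqrt(35)/8505.
∫_0^4/3 (u')² dx = 32768/32805, so ||u'||_L² = 128*sqrt(10)/405.
Ratio ||u||_L² / ||u'||_L² = 2*sqrt(14)/21.
Sharp Poincaré constant on H^1_0(0, 4/3) is C_P = L/π = 4/(3*π), achieved by sin(3*π/4·x).
A polynomial bump cannot attain the sharp Poincaré constant (only the first sine eigenfunction does), so the ratio is strictly less than C_P, consistent with ||u||_L² ≤ C_P ||u'||_L².


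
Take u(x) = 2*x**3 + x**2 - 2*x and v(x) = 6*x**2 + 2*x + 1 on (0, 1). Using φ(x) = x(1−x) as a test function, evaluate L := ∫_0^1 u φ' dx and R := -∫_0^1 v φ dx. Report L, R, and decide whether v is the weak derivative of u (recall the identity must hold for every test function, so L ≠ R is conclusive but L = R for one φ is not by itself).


LHS = -2/15, RHS = -19/30. No, v is not the weak derivative of u.

u(x) = 2*x**3 + x**2 - 2*x, classical derivative u'(x) = 6*x**2 + 2*x - 2.
φ(x) = x(1−x), so φ'(x) = 1 - 2*x.
Note φ(0) = φ(1) = 0, so the boundary term u·φ vanishes.
LHS = ∫_0^1 u(x) φ'(x) dx = ∫_0^1 (-4*x^4 + 5*x^2 - 2*x) dx. Term by term:
  ∫_0^1 -4*x^4 dx = -4/5;  ∫_0^1 5*x^2 dx = 5/3;  ∫_0^1 -2*x dx = -1.
Sum: -4/5 + 5/3 − 1 = -2/15.
So LHS = -2/15.
∫_0^1 v(x) φ(x) dx = ∫_0^1 (-6*x^4 + 4*x^3 + x^2 + x) dx. Term by term:
  ∫_0^1 -6*x^4 dx = -6/5;  ∫_0^1 4*x^3 dx = 1;  ∫_0^1 x^2 dx = 1/3;
  ∫_0^1 x dx = 1/2.
Sum: -6/5 + 1 + 1/3 + 1/2 = 19/30.
So RHS = -∫_0^1 v(x) φ(x) dx = -19/30.
LHS − RHS = 1/2 ≠ 0, so the identity fails.
(For a valid weak derivative the identity must hold for EVERY test function, in particular this one. The failure shows v is NOT the weak derivative of u.)
Correct weak derivative would be u'(x) = 6*x**2 + 2*x - 2.


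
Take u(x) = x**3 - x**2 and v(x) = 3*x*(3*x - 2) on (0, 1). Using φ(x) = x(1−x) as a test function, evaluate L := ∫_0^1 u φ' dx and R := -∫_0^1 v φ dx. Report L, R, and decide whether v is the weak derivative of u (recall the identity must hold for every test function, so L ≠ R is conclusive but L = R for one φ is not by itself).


LHS = 1/60, RHS = 1/20. No, v is not the weak derivative of u.

u(x) = x**3 - x**2, classical derivative u'(x) = 3*x**2 - 2*x.
φ(x) = x(1−x), so φ'(x) = 1 - 2*x.
Note φ(0) = φ(1) = 0, so the boundary term u·φ vanishes.
LHS = ∫_0^1 u(x) φ'(x) dx = ∫_0^1 (-2*x^4 + 3*x^3 - x^2) dx. Term by term:
  ∫_0^1 -2*x^4 dx = -2/5;  ∫_0^1 3*x^3 dx = 3/4;  ∫_0^1 -x^2 dx = -1/3.
Sum: -2/5 + 3/4 − 1/3 = 1/60.
So LHS = 1/60.
∫_0^1 v(x) φ(x) dx = ∫_0^1 (-9*x^4 + 15*x^3 - 6*x^2) dx. Term by term:
  ∫_0^1 -9*x^4 dx = -9/5;  ∫_0^1 15*x^3 dx = 15/4;  ∫_0^1 -6*x^2 dx = -2.
Sum: -9/5 + 15/4 − 2 = -1/20.
So RHS = -∫_0^1 v(x) φ(x) dx = 1/20.
LHS − RHS = -1/30 ≠ 0, so the identity fails.
(For a valid weak derivative the identity must hold for EVERY test function, in particular this one. The failure shows v is NOT the weak derivative of u.)
Correct weak derivative would be u'(x) = 3*x**2 - 2*x.


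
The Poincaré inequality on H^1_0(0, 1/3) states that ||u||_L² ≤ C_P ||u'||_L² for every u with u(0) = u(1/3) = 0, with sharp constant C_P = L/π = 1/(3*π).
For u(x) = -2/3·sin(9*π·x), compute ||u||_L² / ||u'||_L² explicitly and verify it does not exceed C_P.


||u||_L² / ||u'||_L² = 1/(9*π) < C_P = 1/(3*π).

u(x) = -2/3·sin(9*π·x), so u'(x) = -6*π*cos(9*π*x).
Writing u(x) = A·sin(kπx/L) with A = -2/3 and k = 3, use ∫_0^L sin²(kπx/L) dx = L/2 and ∫_0^L cos²(kπx/L) dx = L/2.
u² = 4/9·sin²(9*π·x) and (u')² = 36*π^2·cos²(9*π·x), and each of sin², cos² integrates to L/2 = 1/6 over (0, 1/3).
∫_0^1/3 u² dx = 2/27, so ||u||_L² = sqrt(6)/9.
∫_0^1/3 (u')² dx = 6*π^2, so ||u'||_L² = sqrt(6)*π.
Ratio ||u||_L² / ||u'||_L² = 1/(9*π).
Sharp Poincaré constant on H^1_0(0, 1/3) is C_P = L/π = 1/(3*π), achieved by sin(3*π·x).
This is the k = 3 harmonic; the ratio L/(kπ) is strictly less than C_P = L/π, consistent with the sharp inequality ||u||_L² ≤ C_P ||u'||_L².


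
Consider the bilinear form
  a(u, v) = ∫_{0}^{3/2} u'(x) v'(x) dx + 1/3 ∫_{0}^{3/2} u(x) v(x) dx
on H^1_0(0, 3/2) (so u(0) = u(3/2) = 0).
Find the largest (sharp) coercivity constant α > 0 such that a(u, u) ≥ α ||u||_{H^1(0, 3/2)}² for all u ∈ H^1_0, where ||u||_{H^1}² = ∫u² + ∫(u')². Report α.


α = (3 + 4*π^2)/(9 + 4*π^2)

Coercivity of a(·,·) on H^1_0(0, 3/2) means a(u, u) ≥ α ||u||_{H^1}² for every u ∈ H^1_0.
The interval has length L = 3/2, and Poincaré/coercivity depend only on L. Here a(u, u) = ∫(u')² + (1/3)·∫u².
Here 0 < c = 1/3 < 1. The condition a(u,u) ≥ α||u||_{H^1}² reads (1−α)∫(u')² ≥ (α−c)∫u². Any admissible α is ≤ 1 (rapidly oscillating u have ∫u²/∫(u')² → 0), and α = 1 would force 0 ≥ (1−c)∫u², impossible since c < 1; so 1−α > 0. By the sharp Poincaré inequality on H^1_0 of an interval of length L, ∫(u')² ≥ (π/L)²∫u² with equality for the first sine mode sin(π(x−x₀)/L) (x₀ the left endpoint), so the inequality holds for all u iff (1−α)(π/L)² ≥ α − c, i.e. α ≤ ((π/L)² + c)/((π/L)² + 1) = (1 + c(L/π)²)/(1 + (L/π)²). With (π/L)² = 4*π^2/9 and c = 1/3, the largest admissible constant is α = ((π/L)² + c)/((π/L)² + 1).
Simplifying, α = (3 + 4*π^2)/(9 + 4*π^2).


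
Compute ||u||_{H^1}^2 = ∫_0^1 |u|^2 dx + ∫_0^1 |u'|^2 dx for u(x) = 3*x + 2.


||u||_{H^1}^2 = 22

The H^1 norm (squared) on an interval (0, L) is
  ||u||_{H^1}^2 = ∫_0^L u(x)^2 dx + ∫_0^L u'(x)^2 dx.
Compute u'(x) = 3.
Then u(x)^2 = 9*x**2 + 12*x + 4 and u'(x)^2 = 9.
Integrate each monomial from 0 to 1 using ∫_0^1 c·x^n dx = c·1^(n+1)/(n+1):
  ∫_0^1 u(x)^2 dx = ∫_0^1 (9*x^2 + 12*x + 4) dx. Term by term:
    ∫_0^1 9*x^2 dx = 3;  ∫_0^1 12*x dx = 6;  ∫_0^1 4 dx = 4.
  Sum: 3 + 6 + 4 = 13.
  ∫_0^1 u'(x)^2 dx = ∫_0^1 (9) dx. Term by term:
    ∫_0^1 9 dx = 9.
Adding: ||u||_{H^1}^2 = 13 + 9 = 22.


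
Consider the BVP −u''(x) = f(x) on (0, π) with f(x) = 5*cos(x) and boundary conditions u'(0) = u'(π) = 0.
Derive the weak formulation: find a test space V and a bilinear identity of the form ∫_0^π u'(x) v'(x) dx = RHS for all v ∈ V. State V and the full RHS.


V = H^1(0, π) (no boundary constraint on v; u is determined up to an additive constant); weak form: ∫_0^π u'v' dx = ∫_0^π (5*cos(x)) v dx for all v ∈ V.

Multiply both sides by a test function v and integrate from 0 to π:
  ∫_0^π −u''(x) v(x) dx = ∫_0^π f(x) v(x) dx.
Integrate the LHS by parts once:
  ∫_0^π −u'' v dx = −[u'(x) v(x)]_0^π + ∫_0^π u'(x) v'(x) dx.
Thus ∫_0^π u'(x) v'(x) dx = ∫_0^π f(x) v(x) dx + [u'(x) v(x)]_0^π.
Choose V so that boundary terms are either known or forced to vanish.
u has homogeneous Neumann: u'(0) = u'(π) = 0. So [u' v]_0^π = 0·v(π) − 0·v(0) = 0 for any v; take V = H^1(0, π).
Weak formulation: find u (satisfying any essential BC) such that ∫_0^π u'(x) v'(x) dx = ∫_0^π f v dx for all v ∈ V (homogeneous Neumann, so boundary terms vanish).
Substituting f(x) = 5*cos(x), the right-hand side is ∫_0^π (5*cos(x)) v dx.
Compatibility check (pure Neumann): taking v ≡ 1 ∈ V gives 0 = ∫_0^π f dx + (0) − (0), i.e. ∫_0^π f dx must equal u'(0) − u'(π) = 0. Indeed ∫_0^π (5*cos(x)) dx = 0, so the data are compatible. The solution is then unique only up to an additive constant (fix it e.g. by requiring ∫_0^π u dx = 0).


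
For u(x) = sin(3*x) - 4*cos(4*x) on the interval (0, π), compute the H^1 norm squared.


||u||_{H^1(0,π)}^2 = 816/7 + 141*π

u'(x) = 16*sin(4*x) + 3*cos(3*x).
Expand u² and (u')² and integrate term by term on (0, π), using: for integers n ≥ 1, ∫_0^π sin²(nx) dx = ∫_0^π cos²(nx) dx = π/2; for n ≠ n', ∫_0^π sin(nx)sin(n'x) dx = ∫_0^π cos(nx)cos(n'x) dx = 0; and by product-to-sum, ∫_0^π sin(nx)cos(n'x) dx = ½∫_0^π [sin((n+n')x) + sin((n−n')x)] dx, which is 0 when n+n' is even and 2n/(n²−n'²) when n+n' is odd (it need not vanish on (0, π)).
  u² squared terms: (-4)²·∫cos(4x)² dx = 16·π/2 = 8*π;  (1)²·∫sin(3x)² dx = 1·π/2 = π/2.
  u² cross terms: 2·(-4)·(1)·∫cos(4x)·sin(3x) dx = -8·(-6/7) = 48/7.
  So ∫_0^π u² dx = 8*π + π/2 + 48/7 = 48/7 + 17*π/2.
  (u')² squared terms: (3)²·∫cos(3x)² dx = 9·π/2 = 9*π/2;  (16)²·∫sin(4x)² dx = 256·π/2 = 128*π.
  (u')² cross terms: 2·(3)·(16)·∫cos(3x)·sin(4x) dx = 96·(8/7) = 768/7.
  So ∫_0^π (u')² dx = 9*π/2 + 128*π + 768/7 = 768/7 + 265*π/2.
||u||_{H^1}^2 = (48/7 + 17*π/2) + (768/7 + 265*π/2) = 816/7 + 141*π.


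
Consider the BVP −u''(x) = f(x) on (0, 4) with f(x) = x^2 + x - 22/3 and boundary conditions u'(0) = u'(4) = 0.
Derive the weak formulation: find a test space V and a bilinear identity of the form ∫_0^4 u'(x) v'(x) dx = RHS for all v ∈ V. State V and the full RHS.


V = H^1(0, 4) (no boundary constraint on v; u is determined up to an additive constant); weak form: ∫_0^4 u'v' dx = ∫_0^4 (x^2 + x - 22/3) v dx for all v ∈ V.

Multiply both sides by a test function v and integrate from 0 to 4:
  ∫_0^4 −u''(x) v(x) dx = ∫_0^4 f(x) v(x) dx.
Integrate the LHS by parts once:
  ∫_0^4 −u'' v dx = −[u'(x) v(x)]_0^4 + ∫_0^4 u'(x) v'(x) dx.
Thus ∫_0^4 u'(x) v'(x) dx = ∫_0^4 f(x) v(x) dx + [u'(x) v(x)]_0^4.
Choose V so that boundary terms are either known or forced to vanish.
u has homogeneous Neumann: u'(0) = u'(4) = 0. So [u' v]_0^4 = 0·v(4) − 0·v(0) = 0 for any v; take V = H^1(0, 4).
Weak formulation: find u (satisfying any essential BC) such that ∫_0^4 u'(x) v'(x) dx = ∫_0^4 f v dx for all v ∈ V (homogeneous Neumann, so boundary terms vanish).
Substituting f(x) = x^2 + x - 22/3, the right-hand side is ∫_0^4 (x^2 + x - 22/3) v dx.
Compatibility check (pure Neumann): taking v ≡ 1 ∈ V gives 0 = ∫_0^4 f dx + (0) − (0), i.e. ∫_0^4 f dx must equal u'(0) − u'(4) = 0. Indeed ∫_0^4 (x^2 + x - 22/3) dx = 0, so the data are compatible. The solution is then unique only up to an additive constant (fix it e.g. by requiring ∫_0^4 u dx = 0).


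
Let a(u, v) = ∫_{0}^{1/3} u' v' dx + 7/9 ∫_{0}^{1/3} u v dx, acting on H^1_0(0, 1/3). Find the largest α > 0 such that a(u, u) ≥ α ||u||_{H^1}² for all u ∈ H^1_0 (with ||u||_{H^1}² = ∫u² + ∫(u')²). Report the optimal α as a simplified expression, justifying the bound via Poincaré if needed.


α = (7 + 81*π^2)/(9*(1 + 9*π^2))

Coercivity of a(·,·) on H^1_0(0, 1/3) means a(u, u) ≥ α ||u||_{H^1}² for every u ∈ H^1_0.
The interval has length L = 1/3, and Poincaré/coercivity depend only on L. Here a(u, u) = ∫(u')² + (7/9)·∫u².
Here 0 < c = 7/9 < 1. The condition a(u,u) ≥ α||u||_{H^1}² reads (1−α)∫(u')² ≥ (α−c)∫u². Any admissible α is ≤ 1 (rapidly oscillating u have ∫u²/∫(u')² → 0), and α = 1 would force 0 ≥ (1−c)∫u², impossible since c < 1; so 1−α > 0. By the sharp Poincaré inequality on H^1_0 of an interval of length L, ∫(u')² ≥ (π/L)²∫u² with equality for the first sine mode sin(π(x−x₀)/L) (x₀ the left endpoint), so the inequality holds for all u iff (1−α)(π/L)² ≥ α − c, i.e. α ≤ ((π/L)² + c)/((π/L)² + 1) = (1 + c(L/π)²)/(1 + (L/π)²). With (π/L)² = 9*π^2 and c = 7/9, the largest admissible constant is α = ((π/L)² + c)/((π/L)² + 1).
Simplifying, α = (7 + 81*π^2)/(9*(1 + 9*π^2)).


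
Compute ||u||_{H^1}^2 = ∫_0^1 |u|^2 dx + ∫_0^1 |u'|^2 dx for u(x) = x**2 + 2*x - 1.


||u||_{H^1}^2 = 51/5

The H^1 norm (squared) on an interval (0, L) is
  ||u||_{H^1}^2 = ∫_0^L u(x)^2 dx + ∫_0^L u'(x)^2 dx.
Compute u'(x) = 2*x + 2.
Then u(x)^2 = x**4 + 4*x**3 + 2*x**2 - 4*x + 1 and u'(x)^2 = 4*x**2 + 8*x + 4.
Integrate each monomial from 0 to 1 using ∫_0^1 c·x^n dx = c·1^(n+1)/(n+1):
  ∫_0^1 u(x)^2 dx = ∫_0^1 (x^4 + 4*x^3 + 2*x^2 - 4*x + 1) dx. Term by term:
    ∫_0^1 x^4 dx = 1/5;  ∫_0^1 4*x^3 dx = 1;  ∫_0^1 2*x^2 dx = 2/3;
    ∫_0^1 -4*x dx = -2;  ∫_0^1 1 dx = 1.
  Sum: 1/5 + 1 + 2/3 − 2 + 1 = 13/15.
  ∫_0^1 u'(x)^2 dx = ∫_0^1 (4*x^2 + 8*x + 4) dx. Term by term:
    ∫_0^1 4*x^2 dx = 4/3;  ∫_0^1 8*x dx = 4;  ∫_0^1 4 dx = 4.
  Sum: 4/3 + 4 + 4 = 28/3.
Adding: ||u||_{H^1}^2 = 13/15 + 28/3 = 51/5.


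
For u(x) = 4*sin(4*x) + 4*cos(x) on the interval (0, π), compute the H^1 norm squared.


||u||_{H^1(0,π)}^2 = 512/15 + 152*π

u'(x) = -4*sin(x) + 16*cos(4*x).
Expand u² and (u')² and integrate term by term on (0, π), using: for integers n ≥ 1, ∫_0^π sin²(nx) dx = ∫_0^π cos²(nx) dx = π/2; for n ≠ n', ∫_0^π sin(nx)sin(n'x) dx = ∫_0^π cos(nx)cos(n'x) dx = 0; and by product-to-sum, ∫_0^π sin(nx)cos(n'x) dx = ½∫_0^π [sin((n+n')x) + sin((n−n')x)] dx, which is 0 when n+n' is even and 2n/(n²−n'²) when n+n' is odd (it need not vanish on (0, π)).
  u² squared terms: (4)²·∫cos(x)² dx = 16·π/2 = 8*π;  (4)²·∫sin(4x)² dx = 16·π/2 = 8*π.
  u² cross terms: 2·(4)·(4)·∫cos(x)·sin(4x) dx = 32·(8/15) = 256/15.
  So ∫_0^π u² dx = 8*π + 8*π + 256/15 = 256/15 + 16*π.
  (u')² squared terms: (-4)²·∫sin(x)² dx = 16·π/2 = 8*π;  (16)²·∫cos(4x)² dx = 256·π/2 = 128*π.
  (u')² cross terms: 2·(-4)·(16)·∫sin(x)·cos(4x) dx = -128·(-2/15) = 256/15.
  So ∫_0^π (u')² dx = 8*π + 128*π + 256/15 = 256/15 + 136*π.
||u||_{H^1}^2 = (256/15 + 16*π) + (256/15 + 136*π) = 512/15 + 152*π.


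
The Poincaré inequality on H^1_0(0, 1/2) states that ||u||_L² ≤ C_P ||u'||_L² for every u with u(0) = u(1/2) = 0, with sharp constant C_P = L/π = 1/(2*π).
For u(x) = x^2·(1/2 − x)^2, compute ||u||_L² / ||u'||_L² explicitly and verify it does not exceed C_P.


||u||_L² / ||u'||_L² = sqrt(3)/12 < C_P = 1/(2*π).

u(x) = x^2·(1/2 − x)^2, so u'(x) = x*(2*x - 1)*(4*x - 1)/2.
u(x) = x^2·(1/2 − x)^2 vanishes at x = 0 and x = 1/2, so u ∈ H^1_0(0, 1/2). Differentiate via the product rule and integrate the resulting polynomials term by term.
  ∫_0^1/2 u² dx = ∫_0^1/2 (x^8 - 2*x^7 + 3*x^6/2 - x^5/2 + x^4/16) dx. Term by term:
    ∫_0^1/2 x^8 dx = 1/4608;  ∫_0^1/2 -2*x^7 dx = -1/1024;  ∫_0^1/2 3*x^6/2 dx = 3/1792;
    ∫_0^1/2 -x^5/2 dx = -1/768;  ∫_0^1/2 x^4/16 dx = 1/2560.
  Sum: 1/4608 − 1/1024 + 3/1792 − 1/768 + 1/2560 = 1/322560.
  ∫_0^1/2 (u')² dx = ∫_0^1/2 (16*x^6 - 24*x^5 + 13*x^4 - 3*x^3 + x^2/4) dx. Term by term:
    ∫_0^1/2 16*x^6 dx = 1/56;  ∫_0^1/2 -24*x^5 dx = -1/16;  ∫_0^1/2 13*x^4 dx = 13/160;
    ∫_0^1/2 -3*x^3 dx = -3/64;  ∫_0^1/2 x^2/4 dx = 1/96.
  Sum: 1/56 − 1/16 + 13/160 − 3/64 + 1/96 = 1/6720.
∫_0^1/2 u² dx = 1/322560, so ||u||_L² = sqrt(35)/3360.
∫_0^1/2 (u')² dx = 1/6720, so ||u'||_L² = sqrt(105)/840.
Ratio ||u||_L² / ||u'||_L² = sqrt(3)/12.
Sharp Poincaré constant on H^1_0(0, 1/2) is C_P = L/π = 1/(2*π), achieved by sin(2*π·x).
A polynomial bump cannot attain the sharp Poincaré constant (only the first sine eigenfunction does), so the ratio is strictly less than C_P, consistent with ||u||_L² ≤ C_P ||u'||_L².


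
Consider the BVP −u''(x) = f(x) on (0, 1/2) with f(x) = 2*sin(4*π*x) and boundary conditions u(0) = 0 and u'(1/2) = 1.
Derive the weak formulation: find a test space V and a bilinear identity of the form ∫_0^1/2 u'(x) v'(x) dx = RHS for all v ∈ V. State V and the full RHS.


V = {v ∈ H^1(0, 1/2) : v(0) = 0} (test functions vanish at x = 0 where u is specified); weak form: ∫_0^1/2 u'v' dx = ∫_0^1/2 (2*sin(4*π*x)) v dx + v(1/2) for all v ∈ V.

Multiply both sides by a test function v and integrate from 0 to 1/2:
  ∫_0^1/2 −u''(x) v(x) dx = ∫_0^1/2 f(x) v(x) dx.
Integrate the LHS by parts once:
  ∫_0^1/2 −u'' v dx = −[u'(x) v(x)]_0^1/2 + ∫_0^1/2 u'(x) v'(x) dx.
Thus ∫_0^1/2 u'(x) v'(x) dx = ∫_0^1/2 f(x) v(x) dx + [u'(x) v(x)]_0^1/2.
Choose V so that boundary terms are either known or forced to vanish.
Mixed BC: u(0) = 0 (Dirichlet) and u'(1/2) = 1 (Neumann). Define V = {v ∈ H^1(0, 1/2) : v(0) = 0}. Then [u' v]_0^1/2 = u'(1/2)·v(1/2) − u'(0)·0 = v(1/2).
Weak formulation: find u (satisfying any essential BC) such that ∫_0^1/2 u'(x) v'(x) dx = ∫_0^1/2 f v dx + v(1/2) for all v ∈ V (Dirichlet at 0 absorbed into V; Neumann datum at x = 1/2 contributes the boundary term).
Substituting f(x) = 2*sin(4*π*x), the right-hand side is ∫_0^1/2 (2*sin(4*π*x)) v dx + v(1/2).


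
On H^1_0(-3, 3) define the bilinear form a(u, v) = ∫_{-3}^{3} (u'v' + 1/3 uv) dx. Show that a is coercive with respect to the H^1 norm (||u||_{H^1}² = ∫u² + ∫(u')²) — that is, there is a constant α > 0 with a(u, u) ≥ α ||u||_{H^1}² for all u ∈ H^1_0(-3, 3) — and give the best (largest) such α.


α = (π^2 + 12)/(π^2 + 36)

Coercivity of a(·,·) on H^1_0(-3, 3) means a(u, u) ≥ α ||u||_{H^1}² for every u ∈ H^1_0.
The interval has length L = 6, and Poincaré/coercivity depend only on L. Here a(u, u) = ∫(u')² + (1/3)·∫u².
Here 0 < c = 1/3 < 1. The condition a(u,u) ≥ α||u||_{H^1}² reads (1−α)∫(u')² ≥ (α−c)∫u². Any admissible α is ≤ 1 (rapidly oscillating u have ∫u²/∫(u')² → 0), and α = 1 would force 0 ≥ (1−c)∫u², impossible since c < 1; so 1−α > 0. By the sharp Poincaré inequality on H^1_0 of an interval of length L, ∫(u')² ≥ (π/L)²∫u² with equality for the first sine mode sin(π(x−x₀)/L) (x₀ the left endpoint), so the inequality holds for all u iff (1−α)(π/L)² ≥ α − c, i.e. α ≤ ((π/L)² + c)/((π/L)² + 1) = (1 + c(L/π)²)/(1 + (L/π)²). With (π/L)² = π^2/36 and c = 1/3, the largest admissible constant is α = ((π/L)² + c)/((π/L)² + 1).
Simplifying, α = (π^2 + 12)/(π^2 + 36).


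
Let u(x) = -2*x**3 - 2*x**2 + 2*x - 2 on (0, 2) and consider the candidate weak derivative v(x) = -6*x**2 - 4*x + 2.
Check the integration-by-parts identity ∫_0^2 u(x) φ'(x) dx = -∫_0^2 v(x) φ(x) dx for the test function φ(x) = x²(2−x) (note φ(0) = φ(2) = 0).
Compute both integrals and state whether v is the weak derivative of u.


LHS = 248/15, RHS = 248/15. Yes, v = u' weakly.

u(x) = -2*x**3 - 2*x**2 + 2*x - 2, classical derivative u'(x) = -6*x**2 - 4*x + 2.
φ(x) = x²(2−x), so φ'(x) = x*(4 - 3*x).
Note φ(0) = φ(2) = 0, so the boundary term u·φ vanishes.
LHS = ∫_0^2 u(x) φ'(x) dx = ∫_0^2 (6*x^5 - 2*x^4 - 14*x^3 + 14*x^2 - 8*x) dx. Term by term:
  ∫_0^2 6*x^5 dx = 64;  ∫_0^2 -2*x^4 dx = -64/5;  ∫_0^2 -14*x^3 dx = -56;
  ∫_0^2 14*x^2 dx = 112/3;  ∫_0^2 -8*x dx = -16.
Sum: 64 − 64/5 − 56 + 112/3 − 16 = 248/15.
So LHS = 248/15.
∫_0^2 v(x) φ(x) dx = ∫_0^2 (6*x^5 - 8*x^4 - 10*x^3 + 4*x^2) dx. Term by term:
  ∫_0^2 6*x^5 dx = 64;  ∫_0^2 -8*x^4 dx = -256/5;  ∫_0^2 -10*x^3 dx = -40;
  ∫_0^2 4*x^2 dx = 32/3.
Sum: 64 − 256/5 − 40 + 32/3 = -248/15.
So RHS = -∫_0^2 v(x) φ(x) dx = 248/15.
LHS = RHS, so the identity holds for this test φ.
Moreover u is smooth here and v(x) = u'(x) = -6*x**2 - 4*x + 2 pointwise, so the identity holds for every test function. Hence v is the weak derivative of u.


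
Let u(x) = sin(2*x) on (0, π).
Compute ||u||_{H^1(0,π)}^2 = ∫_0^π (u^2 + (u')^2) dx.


||u||_{H^1(0,π)}^2 = 5*π/2

u'(x) = 2*cos(2*x).
Expand u² and (u')² and integrate term by term on (0, π), using: for integers n ≥ 1, ∫_0^π sin²(nx) dx = ∫_0^π cos²(nx) dx = π/2; for n ≠ n', ∫_0^π sin(nx)sin(n'x) dx = ∫_0^π cos(nx)cos(n'x) dx = 0; and by product-to-sum, ∫_0^π sin(nx)cos(n'x) dx = ½∫_0^π [sin((n+n')x) + sin((n−n')x)] dx, which is 0 when n+n' is even and 2n/(n²−n'²) when n+n' is odd (it need not vanish on (0, π)).
  u² squared terms: (1)²·∫sin(2x)² dx = 1·π/2 = π/2.
  So ∫_0^π u² dx = π/2.
  (u')² squared terms: (2)²·∫cos(2x)² dx = 4·π/2 = 2*π.
  So ∫_0^π (u')² dx = 2*π.
||u||_{H^1}^2 = (π/2) + (2*π) = 5*π/2.


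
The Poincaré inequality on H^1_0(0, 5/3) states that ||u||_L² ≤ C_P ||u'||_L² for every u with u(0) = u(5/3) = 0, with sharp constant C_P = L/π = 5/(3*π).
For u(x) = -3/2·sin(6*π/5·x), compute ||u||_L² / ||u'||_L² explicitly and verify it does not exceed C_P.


||u||_L² / ||u'||_L² = 5/(6*π) < C_P = 5/(3*π).

u(x) = -3/2·sin(6*π/5·x), so u'(x) = -9*π*cos(6*π*x/5)/5.
Writing u(x) = A·sin(kπx/L) with A = -3/2 and k = 2, use ∫_0^L sin²(kπx/L) dx = L/2 and ∫_0^L cos²(kπx/L) dx = L/2.
u² = 9/4·sin²(6*π/5·x) and (u')² = 81*π^2/25·cos²(6*π/5·x), and each of sin², cos² integrates to L/2 = 5/6 over (0, 5/3).
∫_0^5/3 u² dx = 15/8, so ||u||_L² = sqrt(30)/4.
∫_0^5/3 (u')² dx = 27*π^2/10, so ||u'||_L² = 3*sqrt(30)*π/10.
Ratio ||u||_L² / ||u'||_L² = 5/(6*π).
Sharp Poincaré constant on H^1_0(0, 5/3) is C_P = L/π = 5/(3*π), achieved by sin(3*π/5·x).
This is the k = 2 harmonic; the ratio L/(kπ) is strictly less than C_P = L/π, consistent with the sharp inequality ||u||_L² ≤ C_P ||u'||_L².


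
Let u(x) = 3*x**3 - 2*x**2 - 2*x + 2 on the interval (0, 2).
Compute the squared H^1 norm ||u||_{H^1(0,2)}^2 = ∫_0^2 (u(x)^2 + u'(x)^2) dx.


||u||_{H^1}^2 = 9232/35

The H^1 norm (squared) on an interval (0, L) is
  ||u||_{H^1}^2 = ∫_0^L u(x)^2 dx + ∫_0^L u'(x)^2 dx.
Compute u'(x) = 9*x**2 - 4*x - 2.
Then u(x)^2 = 9*x**6 - 12*x**5 - 8*x**4 + 20*x**3 - 4*x**2 - 8*x + 4 and u'(x)^2 = 81*x**4 - 72*x**3 - 20*x**2 + 16*x + 4.
Integrate each monomial from 0 to 2 using ∫_0^2 c·x^n dx = c·2^(n+1)/(n+1):
  ∫_0^2 u(x)^2 dx = ∫_0^2 (9*x^6 - 12*x^5 - 8*x^4 + 20*x^3 - 4*x^2 - 8*x + 4) dx. Term by term:
    ∫_0^2 9*x^6 dx = 1152/7;  ∫_0^2 -12*x^5 dx = -128;  ∫_0^2 -8*x^4 dx = -256/5;
    ∫_0^2 20*x^3 dx = 80;  ∫_0^2 -4*x^2 dx = -32/3;  ∫_0^2 -8*x dx = -16;
    ∫_0^2 4 dx = 8.
  Sum: 1152/7 − 128 − 256/5 + 80 − 32/3 − 16 + 8 = 4904/105.
  ∫_0^2 u'(x)^2 dx = ∫_0^2 (81*x^4 - 72*x^3 - 20*x^2 + 16*x + 4) dx. Term by term:
    ∫_0^2 81*x^4 dx = 2592/5;  ∫_0^2 -72*x^3 dx = -288;  ∫_0^2 -20*x^2 dx = -160/3;
    ∫_0^2 16*x dx = 32;  ∫_0^2 4 dx = 8.
  Sum: 2592/5 − 288 − 160/3 + 32 + 8 = 3256/15.
Adding: ||u||_{H^1}^2 = 4904/105 + 3256/15 = 9232/35.


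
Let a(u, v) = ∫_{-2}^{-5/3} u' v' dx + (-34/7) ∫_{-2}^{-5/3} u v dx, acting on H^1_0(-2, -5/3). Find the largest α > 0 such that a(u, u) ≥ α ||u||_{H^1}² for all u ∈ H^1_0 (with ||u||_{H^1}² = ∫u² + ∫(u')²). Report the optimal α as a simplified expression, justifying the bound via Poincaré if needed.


α = (-34 + 63*π^2)/(7*(1 + 9*π^2))

Coercivity of a(·,·) on H^1_0(-2, -5/3) means a(u, u) ≥ α ||u||_{H^1}² for every u ∈ H^1_0.
The interval has length L = 1/3, and Poincaré/coercivity depend only on L. Here a(u, u) = ∫(u')² + (-34/7)·∫u².
Here c = -34/7 < 0 with |c| < (π/L)² = 9*π^2, so coercivity still holds. The condition a(u,u) ≥ α||u||_{H^1}² reads (1−α)∫(u')² ≥ (α−c)∫u². Any admissible α is ≤ 1 (rapidly oscillating u have ∫u²/∫(u')² → 0), and α = 1 would force 0 ≥ (1−c)∫u², impossible since c < 1; so 1−α > 0. By the sharp Poincaré inequality on H^1_0 of an interval of length L, ∫(u')² ≥ (π/L)²∫u² with equality for the first sine mode sin(π(x−x₀)/L) (x₀ the left endpoint), so the inequality holds for all u iff (1−α)(π/L)² ≥ α − c, i.e. α ≤ ((π/L)² + c)/((π/L)² + 1) = (1 + c(L/π)²)/(1 + (L/π)²). (Direct route, valid since c ≤ 0: Poincaré gives c∫u² ≥ c(L/π)²∫(u')², so a(u,u) ≥ (1 + c(L/π)²)∫(u')², while ||u||_{H^1}² ≤ (1 + (L/π)²)∫(u')²; dividing yields the same α.) With (π/L)² = 9*π^2 and c = -34/7, the largest admissible constant is α = ((π/L)² + c)/((π/L)² + 1).
Simplifying, α = (-34 + 63*π^2)/(7*(1 + 9*π^2)).


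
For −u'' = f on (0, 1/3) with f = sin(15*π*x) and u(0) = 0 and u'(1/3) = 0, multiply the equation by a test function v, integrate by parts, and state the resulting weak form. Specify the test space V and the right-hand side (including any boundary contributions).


V = {v ∈ H^1(0, 1/3) : v(0) = 0} (test functions vanish at x = 0 where u is specified); weak form: ∫_0^1/3 u'v' dx = ∫_0^1/3 (sin(15*π*x)) v dx for all v ∈ V.

Multiply both sides by a test function v and integrate from 0 to 1/3:
  ∫_0^1/3 −u''(x) v(x) dx = ∫_0^1/3 f(x) v(x) dx.
Integrate the LHS by parts once:
  ∫_0^1/3 −u'' v dx = −[u'(x) v(x)]_0^1/3 + ∫_0^1/3 u'(x) v'(x) dx.
Thus ∫_0^1/3 u'(x) v'(x) dx = ∫_0^1/3 f(x) v(x) dx + [u'(x) v(x)]_0^1/3.
Choose V so that boundary terms are either known or forced to vanish.
Mixed BC: u(0) = 0 (Dirichlet) and u'(1/3) = 0 (Neumann). Define V = {v ∈ H^1(0, 1/3) : v(0) = 0}. Then [u' v]_0^1/3 = u'(1/3)·v(1/3) − u'(0)·0 = 0.
Weak formulation: find u (satisfying any essential BC) such that ∫_0^1/3 u'(x) v'(x) dx = ∫_0^1/3 f v dx for all v ∈ V (Dirichlet at 0 absorbed into V; the Neumann datum at x = 1/3 is zero, so no boundary term remains).
Substituting f(x) = sin(15*π*x), the right-hand side is ∫_0^1/3 (sin(15*π*x)) v dx.


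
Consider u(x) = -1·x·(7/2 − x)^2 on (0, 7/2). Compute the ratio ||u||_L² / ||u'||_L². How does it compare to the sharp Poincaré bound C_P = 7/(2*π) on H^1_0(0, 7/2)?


||u||_L² / ||u'||_L² = sqrt(14)/4 < C_P = 7/(2*π).

u(x) = -1·x·(7/2 − x)^2, so u'(x) = (7 - 6*x)*(2*x - 7)/4.
u(x) = -1·x·(7/2 − x)^2 vanishes at x = 0 and x = 7/2, so u ∈ H^1_0(0, 7/2). Differentiate via the product rule and integrate the resulting polynomials term by term.
  ∫_0^7/2 u² dx = ∫_0^7/2 (x^6 - 14*x^5 + 147*x^4/2 - 343*x^3/2 + 2401*x^2/16) dx. Term by term:
    ∫_0^7/2 x^6 dx = 117649/128;  ∫_0^7/2 -14*x^5 dx = -823543/192;  ∫_0^7/2 147*x^4/2 dx = 2470629/320;
    ∫_0^7/2 -343*x^3/2 dx = -823543/128;  ∫_0^7/2 2401*x^2/16 dx = 823543/384.
  Sum: 117649/128 − 823543/192 + 2470629/320 − 823543/128 + 823543/384 = 117649/1920.
  ∫_0^7/2 (u')² dx = ∫_0^7/2 (9*x^4 - 84*x^3 + 539*x^2/2 - 343*x + 2401/16) dx. Term by term:
    ∫_0^7/2 9*x^4 dx = 151263/160;  ∫_0^7/2 -84*x^3 dx = -50421/16;  ∫_0^7/2 539*x^2/2 dx = 184877/48;
    ∫_0^7/2 -343*x dx = -16807/8;  ∫_0^7/2 2401/16 dx = 16807/32.
  Sum: 151263/160 − 50421/16 + 184877/48 − 16807/8 + 16807/32 = 16807/240.
∫_0^7/2 u² dx = 117649/1920, so ||u||_L² = 343*sqrt(30)/240.
∫_0^7/2 (u')² dx = 16807/240, so ||u'||_L² = 49*sqrt(105)/60.
Ratio ||u||_L² / ||u'||_L² = sqrt(14)/4.
Sharp Poincaré constant on H^1_0(0, 7/2) is C_P = L/π = 7/(2*π), achieved by sin(2*π/7·x).
A polynomial bump cannot attain the sharp Poincaré constant (only the first sine eigenfunction does), so the ratio is strictly less than C_P, consistent with ||u||_L² ≤ C_P ||u'||_L².
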